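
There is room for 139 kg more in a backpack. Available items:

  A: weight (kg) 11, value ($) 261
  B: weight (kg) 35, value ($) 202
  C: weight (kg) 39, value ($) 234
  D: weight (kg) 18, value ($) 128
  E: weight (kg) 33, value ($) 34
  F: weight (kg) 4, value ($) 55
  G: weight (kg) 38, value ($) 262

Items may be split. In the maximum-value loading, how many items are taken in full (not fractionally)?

5

Sort by value per unit weight and fill in that order.
Order: A (261/11=23.73) > F (55/4=13.75) > D (128/18=7.11) > G (262/38=6.89) > C (234/39=6.00) > B (202/35=5.77) > E (34/33=1.03)
Fill: take A (11 @ 261) → take F (4 @ 55) → take D (18 @ 128) → take G (38 @ 262) → take C (39 @ 234) → take 29/35 of B → 167.37; 139/139 used.
5 item(s) taken whole; one partial (take 29/35 of B).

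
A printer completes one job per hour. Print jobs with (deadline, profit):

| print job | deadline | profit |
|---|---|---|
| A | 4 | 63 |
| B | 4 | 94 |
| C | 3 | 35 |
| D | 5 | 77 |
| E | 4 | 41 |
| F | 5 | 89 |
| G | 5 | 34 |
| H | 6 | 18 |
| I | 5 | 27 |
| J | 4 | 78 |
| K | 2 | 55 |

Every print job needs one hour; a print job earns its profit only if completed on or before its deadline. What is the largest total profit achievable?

Sort by profit descending; place each in the latest free slot ≤ its deadline.
By profit: B(d4,94), F(d5,89), J(d4,78), D(d5,77), A(d4,63), K(d2,55), E(d4,41), C(d3,35), G(d5,34), I(d5,27), H(d6,18)
B→slot 4; F→slot 5; J→slot 3; D→slot 2; A→slot 1; K skipped; E skipped; C skipped; G skipped; I skipped; H→slot 6.
Profit = 63 + 77 + 78 + 94 + 89 + 18 = 419

419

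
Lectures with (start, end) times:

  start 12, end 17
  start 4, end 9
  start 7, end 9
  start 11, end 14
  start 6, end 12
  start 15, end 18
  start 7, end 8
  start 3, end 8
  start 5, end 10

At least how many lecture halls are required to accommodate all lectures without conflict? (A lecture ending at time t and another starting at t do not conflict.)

The answer is the maximum number of intervals overlapping at any instant.
starts: [3, 4, 5, 6, 7, 7, 11, 12, 15]
ends:   [8, 8, 9, 9, 10, 12, 14, 17, 18]
s3→1 s4→2 s5→3 s6→4 s7→5 s7→6  — peak 6.

6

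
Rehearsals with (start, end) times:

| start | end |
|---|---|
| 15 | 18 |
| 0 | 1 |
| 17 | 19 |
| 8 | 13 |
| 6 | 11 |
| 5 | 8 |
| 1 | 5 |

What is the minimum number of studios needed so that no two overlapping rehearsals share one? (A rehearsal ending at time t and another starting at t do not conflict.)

2

The answer is the maximum number of intervals overlapping at any instant.
Events (time:±→running): 0:+→1 1:-→0 1:+→1 5:-→0 5:+→1 6:+→2 … peak 2.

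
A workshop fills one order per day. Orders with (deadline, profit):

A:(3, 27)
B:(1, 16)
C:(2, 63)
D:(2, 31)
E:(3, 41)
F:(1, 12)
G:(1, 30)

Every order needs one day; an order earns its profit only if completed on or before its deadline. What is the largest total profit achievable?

Take jobs in profit order; each goes to the latest open slot no later than its deadline.
By profit: C(d2,63), E(d3,41), D(d2,31), G(d1,30), A(d3,27), B(d1,16), F(d1,12)
C→slot 2; E→slot 3; D→slot 1; G skipped; A skipped; B skipped; F skipped.
Profit = 31 + 63 + 41 = 135

135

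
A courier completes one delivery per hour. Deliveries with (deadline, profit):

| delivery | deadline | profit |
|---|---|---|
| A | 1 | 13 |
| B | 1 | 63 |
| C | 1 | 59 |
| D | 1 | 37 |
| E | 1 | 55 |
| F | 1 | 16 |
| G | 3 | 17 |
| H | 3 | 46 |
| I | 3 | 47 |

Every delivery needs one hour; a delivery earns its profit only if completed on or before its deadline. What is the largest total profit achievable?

Take jobs in profit order; each goes to the latest open slot no later than its deadline.
By profit: B(d1,63), C(d1,59), E(d1,55), I(d3,47), H(d3,46), D(d1,37), G(d3,17), F(d1,16), A(d1,13)
B→slot 1; C skipped; E skipped; I→slot 3; H→slot 2; D skipped; G skipped; F skipped; A skipped.
Profit = 63 + 46 + 47 = 156

156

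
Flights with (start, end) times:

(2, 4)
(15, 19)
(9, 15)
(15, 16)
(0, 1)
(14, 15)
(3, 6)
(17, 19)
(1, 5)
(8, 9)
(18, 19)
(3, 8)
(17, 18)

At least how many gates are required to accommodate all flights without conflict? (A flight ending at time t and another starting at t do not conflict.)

4

The answer is the maximum number of intervals overlapping at any instant.
starts: [0, 1, 2, 3, 3, 8, 9, 14, 15, 15, 17, 17, 18]
ends:   [1, 4, 5, 6, 8, 9, 15, 15, 16, 18, 19, 19, 19]
s0→1 e1→0 s1→1 s2→2 s3→3 s3→4  — peak 4.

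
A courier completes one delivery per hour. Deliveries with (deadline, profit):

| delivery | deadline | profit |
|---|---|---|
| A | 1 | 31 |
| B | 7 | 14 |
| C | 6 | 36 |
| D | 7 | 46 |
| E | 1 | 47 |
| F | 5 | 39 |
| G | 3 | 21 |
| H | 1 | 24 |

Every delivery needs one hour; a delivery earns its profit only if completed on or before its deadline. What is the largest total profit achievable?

Sort by profit descending; place each in the latest free slot ≤ its deadline.
Profit order: E=47 D=46 F=39 C=36 A=31 H=24 G=21 B=14
Assign: E→slot 1, D→slot 7, F→slot 5, C→slot 6, A skipped, H skipped, G→slot 3, B→slot 4.
Slots: [1:E] [3:G] [4:B] [5:F] [6:C] [7:D]
Profit = 47 + 21 + 14 + 39 + 36 + 46 = 203

203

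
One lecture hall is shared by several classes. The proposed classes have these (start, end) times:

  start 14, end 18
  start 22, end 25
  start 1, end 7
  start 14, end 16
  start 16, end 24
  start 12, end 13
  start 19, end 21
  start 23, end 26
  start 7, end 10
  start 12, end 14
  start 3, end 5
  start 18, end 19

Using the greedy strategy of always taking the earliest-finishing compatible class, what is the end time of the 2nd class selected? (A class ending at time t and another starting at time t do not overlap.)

Order by finish time; keep every interval that doesn't clash with the previous kept one.
By end time: (3,5), (1,7), (7,10), (12,13), (12,14), (14,16), (14,18), (18,19), (19,21), (16,24), (22,25), (23,26).
Pick (3,5); next start ≥ 5 → (7,10); next start ≥ 10 → (12,13); next start ≥ 13 → (14,16); next start ≥ 16 → (18,19); next start ≥ 19 → (19,21); next start ≥ 21 → (22,25).
Selected: (3,5) (7,10) (12,13) (14,16) (18,19) (19,21) (22,25)

10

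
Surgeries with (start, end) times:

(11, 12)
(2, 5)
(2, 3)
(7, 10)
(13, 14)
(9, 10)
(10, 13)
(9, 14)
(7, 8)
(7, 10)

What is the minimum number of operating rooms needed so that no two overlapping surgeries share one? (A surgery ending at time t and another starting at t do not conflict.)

4

Count concurrent intervals with a sweep; the peak is the room count.
Events (time:±→running): 2:+→1 2:+→2 3:-→1 5:-→0 7:+→1 7:+→2 7:+→3 8:-→2 9:+→3 9:+→4 … peak 4.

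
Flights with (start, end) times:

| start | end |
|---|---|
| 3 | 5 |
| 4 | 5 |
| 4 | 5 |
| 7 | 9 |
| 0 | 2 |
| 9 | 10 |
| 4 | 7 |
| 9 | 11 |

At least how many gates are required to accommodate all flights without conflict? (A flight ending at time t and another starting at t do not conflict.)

The answer is the maximum number of intervals overlapping at any instant.
starts: [0, 3, 4, 4, 4, 7, 9, 9]
ends:   [2, 5, 5, 5, 7, 9, 10, 11]
s0→1 e2→0 s3→1 s4→2 s4→3 s4→4  — peak 4.

4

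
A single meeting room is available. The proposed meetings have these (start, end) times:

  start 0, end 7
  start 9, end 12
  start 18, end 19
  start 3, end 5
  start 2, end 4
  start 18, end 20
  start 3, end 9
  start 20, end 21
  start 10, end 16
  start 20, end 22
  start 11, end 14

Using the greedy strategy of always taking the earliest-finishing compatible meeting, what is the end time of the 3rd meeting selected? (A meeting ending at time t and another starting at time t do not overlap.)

By end time: (2,4), (3,5), (0,7), (3,9), (9,12), (11,14), (10,16), (18,19), (18,20), (20,21), (20,22).
Pick (2,4); next start ≥ 4 → (9,12); next start ≥ 12 → (18,19); next start ≥ 19 → (20,21).
Selected: (2,4) (9,12) (18,19) (20,21)

19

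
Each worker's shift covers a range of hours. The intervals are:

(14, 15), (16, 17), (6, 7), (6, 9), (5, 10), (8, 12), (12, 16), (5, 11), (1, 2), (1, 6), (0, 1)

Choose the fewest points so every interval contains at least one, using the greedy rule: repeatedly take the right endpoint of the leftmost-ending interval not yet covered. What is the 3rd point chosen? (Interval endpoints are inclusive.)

12

Sorted: [0,1] [1,2] [1,6] [6,7] [6,9] [5,10] [5,11] [8,12] [14,15] [12,16] [16,17]
{[0,1],[1,2],[1,6]} hit by 1; {[6,7],[6,9],[5,10],[5,11]} hit by 7; {[8,12]} hit by 12; {[14,15],[12,16]} hit by 15; {[16,17]} hit by 17.
Points: 1, 7, 12, 15, 17 (5 total).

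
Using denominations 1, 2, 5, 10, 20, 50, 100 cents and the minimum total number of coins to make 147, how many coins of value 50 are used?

0

Use the largest denomination that fits, subtract, and repeat.
147 = 1×100 + 2×20 + 1×5 + 1×2
Count of 50: 0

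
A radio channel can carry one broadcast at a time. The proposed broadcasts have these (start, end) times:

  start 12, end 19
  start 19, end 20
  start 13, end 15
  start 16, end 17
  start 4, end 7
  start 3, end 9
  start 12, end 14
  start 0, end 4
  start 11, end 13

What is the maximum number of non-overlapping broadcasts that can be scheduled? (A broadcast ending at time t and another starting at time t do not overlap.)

By end time: (0,4), (4,7), (3,9), (11,13), (12,14), (13,15), (16,17), (12,19), (19,20).
Pick (0,4); next start ≥ 4 → (4,7); next start ≥ 7 → (11,13); next start ≥ 13 → (13,15); next start ≥ 15 → (16,17); next start ≥ 17 → (19,20).
Selected 6 broadcasts.

6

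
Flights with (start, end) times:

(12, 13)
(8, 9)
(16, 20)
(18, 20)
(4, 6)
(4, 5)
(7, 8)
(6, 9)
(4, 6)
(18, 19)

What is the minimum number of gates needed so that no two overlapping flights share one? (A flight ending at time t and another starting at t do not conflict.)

The answer is the maximum number of intervals overlapping at any instant.
Events (time:±→running): 4:+→1 4:+→2 4:+→3 … peak 3.

3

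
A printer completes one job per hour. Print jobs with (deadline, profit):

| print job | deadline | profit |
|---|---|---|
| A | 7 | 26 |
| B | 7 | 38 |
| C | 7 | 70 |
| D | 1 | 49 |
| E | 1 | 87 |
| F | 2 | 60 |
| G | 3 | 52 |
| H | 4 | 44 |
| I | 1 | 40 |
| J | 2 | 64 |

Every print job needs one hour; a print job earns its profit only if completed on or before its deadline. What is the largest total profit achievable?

Take jobs in profit order; each goes to the latest open slot no later than its deadline.
By profit: E(d1,87), C(d7,70), J(d2,64), F(d2,60), G(d3,52), D(d1,49), H(d4,44), I(d1,40), B(d7,38), A(d7,26)
E→slot 1; C→slot 7; J→slot 2; F skipped; G→slot 3; D skipped; H→slot 4; I skipped; B→slot 6; A→slot 5.
Profit = 87 + 64 + 52 + 44 + 26 + 38 + 70 = 381

381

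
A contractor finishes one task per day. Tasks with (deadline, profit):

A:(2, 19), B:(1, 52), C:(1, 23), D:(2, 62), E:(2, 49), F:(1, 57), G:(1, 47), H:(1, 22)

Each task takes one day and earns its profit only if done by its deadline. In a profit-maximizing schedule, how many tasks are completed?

Sort by profit descending; place each in the latest free slot ≤ its deadline.
By profit: D(d2,62), F(d1,57), B(d1,52), E(d2,49), G(d1,47), C(d1,23), H(d1,22), A(d2,19)
D→slot 2; F→slot 1; B skipped; E skipped; G skipped; C skipped; H skipped; A skipped.
2 of 8 scheduled.

2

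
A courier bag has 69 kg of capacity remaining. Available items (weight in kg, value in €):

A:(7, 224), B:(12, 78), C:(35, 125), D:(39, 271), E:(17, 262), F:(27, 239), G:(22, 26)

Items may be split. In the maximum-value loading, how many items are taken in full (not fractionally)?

3

Ratios (sorted): A 32.00, E 15.41, F 8.85, D 6.95, B 6.50, C 3.57, G 1.18
take A (7 @ 224); take E (17 @ 262); take F (27 @ 239); take 18/39 of D → 125.08. Capacity used 69/69.
3 item(s) taken whole; one partial (take 18/39 of D).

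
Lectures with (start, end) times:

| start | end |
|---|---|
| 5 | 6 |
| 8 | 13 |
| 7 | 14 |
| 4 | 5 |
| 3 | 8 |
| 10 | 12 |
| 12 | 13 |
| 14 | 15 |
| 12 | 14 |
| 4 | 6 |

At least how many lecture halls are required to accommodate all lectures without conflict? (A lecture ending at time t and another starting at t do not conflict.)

4

The answer is the maximum number of intervals overlapping at any instant.
starts: [3, 4, 4, 5, 7, 8, 10, 12, 12, 14]
ends:   [5, 6, 6, 8, 12, 13, 13, 14, 14, 15]
s3→1 s4→2 s4→3 e5→2 s5→3 e6→2 e6→1 s7→2 e8→1 s8→2 s10→3 e12→2 s12→3 s12→4  — peak 4.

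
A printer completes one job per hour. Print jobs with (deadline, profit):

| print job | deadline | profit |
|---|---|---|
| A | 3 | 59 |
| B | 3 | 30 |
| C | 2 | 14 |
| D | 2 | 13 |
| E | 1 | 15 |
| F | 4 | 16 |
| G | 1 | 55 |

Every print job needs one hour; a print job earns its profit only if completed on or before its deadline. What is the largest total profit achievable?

Profit order: A=59 G=55 B=30 F=16 E=15 C=14 D=13
Assign: A→slot 3, G→slot 1, B→slot 2, F→slot 4, E skipped, C skipped, D skipped.
Slots: [1:G] [2:B] [3:A] [4:F]
Profit = 55 + 30 + 59 + 16 = 160

160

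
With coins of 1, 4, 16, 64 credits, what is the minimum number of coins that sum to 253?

Greedy: take as many of the largest coin as possible, then repeat with the remainder.
253 − 3×64→61 − 3×16→13 − 3×4→1 − 1×1→0
Total coins = 3 + 3 + 3 + 1 = 10

10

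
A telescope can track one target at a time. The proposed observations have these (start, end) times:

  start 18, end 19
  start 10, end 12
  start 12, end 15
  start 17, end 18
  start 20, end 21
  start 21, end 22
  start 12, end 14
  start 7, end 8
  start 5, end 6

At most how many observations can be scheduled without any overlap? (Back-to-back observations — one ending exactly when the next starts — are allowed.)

Sort by end time and greedily take each interval whose start is ≥ the last chosen end.
Sorted by end: (5,6)  (7,8)  (10,12)  (12,14)  (12,15)  (17,18)  (18,19)  (20,21)  (21,22)
take (5,6); take (7,8); take (10,12); take (12,14); take (17,18); take (18,19); take (20,21); take (21,22).
Selected 8 observations.

8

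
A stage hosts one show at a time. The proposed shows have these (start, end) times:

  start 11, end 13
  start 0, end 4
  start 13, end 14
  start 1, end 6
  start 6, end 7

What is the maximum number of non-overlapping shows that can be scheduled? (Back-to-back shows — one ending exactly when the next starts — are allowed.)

By end time: (0,4), (1,6), (6,7), (11,13), (13,14).
Pick (0,4); next start ≥ 4 → (6,7); next start ≥ 7 → (11,13); next start ≥ 13 → (13,14).
Selected 4 shows.

4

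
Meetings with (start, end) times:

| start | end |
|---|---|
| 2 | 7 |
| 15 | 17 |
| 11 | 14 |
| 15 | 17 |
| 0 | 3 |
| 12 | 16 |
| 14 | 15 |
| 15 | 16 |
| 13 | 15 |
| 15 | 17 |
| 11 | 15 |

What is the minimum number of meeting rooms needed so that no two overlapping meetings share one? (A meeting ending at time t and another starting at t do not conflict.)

Events (time:±→running): 0:+→1 2:+→2 3:-→1 7:-→0 11:+→1 11:+→2 12:+→3 13:+→4 14:-→3 14:+→4 15:-→3 15:-→2 15:-→1 15:+→2 15:+→3 15:+→4 15:+→5 … peak 5.

5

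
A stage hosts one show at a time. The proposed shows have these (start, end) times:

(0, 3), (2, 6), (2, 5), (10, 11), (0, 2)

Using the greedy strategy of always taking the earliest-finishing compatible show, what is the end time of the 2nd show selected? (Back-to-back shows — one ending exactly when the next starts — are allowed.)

Sorted by end: (0,2)  (0,3)  (2,5)  (2,6)  (10,11)
take (0,2); skip (0,3); take (2,5); skip (2,6); take (10,11).
Selected: (0,2) (2,5) (10,11)

5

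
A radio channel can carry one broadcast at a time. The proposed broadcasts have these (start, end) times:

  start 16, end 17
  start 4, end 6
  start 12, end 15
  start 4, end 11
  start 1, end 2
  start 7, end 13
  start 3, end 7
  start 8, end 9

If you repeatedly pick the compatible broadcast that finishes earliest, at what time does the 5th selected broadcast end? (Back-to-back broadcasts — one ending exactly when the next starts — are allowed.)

17

Sort by end time and greedily take each interval whose start is ≥ the last chosen end.
By end time: (1,2), (4,6), (3,7), (8,9), (4,11), (7,13), (12,15), (16,17).
Pick (1,2); next start ≥ 2 → (4,6); next start ≥ 6 → (8,9); next start ≥ 9 → (12,15); next start ≥ 15 → (16,17).
Selected: (1,2) (4,6) (8,9) (12,15) (16,17)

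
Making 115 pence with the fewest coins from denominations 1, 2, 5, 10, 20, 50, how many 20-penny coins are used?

0

Use the largest denomination that fits, subtract, and repeat.
115 − 2×50→15 − 1×10→5 − 1×5→0
Count of 20: 0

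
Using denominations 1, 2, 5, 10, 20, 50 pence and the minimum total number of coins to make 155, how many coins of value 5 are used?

155 = 3×50 + 1×5
Count of 5: 1

1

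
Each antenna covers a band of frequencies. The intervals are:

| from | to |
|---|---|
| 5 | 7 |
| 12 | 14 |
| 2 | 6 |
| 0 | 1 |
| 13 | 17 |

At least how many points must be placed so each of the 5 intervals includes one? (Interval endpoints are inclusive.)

3

Sort by right endpoint; whenever an interval is uncovered, place a point at its right end.
By right end: [0,1]  [2,6]  [5,7]  [12,14]  [13,17]
[0,1] uncovered → point at 1; [2,6] uncovered → point at 6; [12,14] uncovered → point at 14.
Points: 1, 6, 14 (3 total).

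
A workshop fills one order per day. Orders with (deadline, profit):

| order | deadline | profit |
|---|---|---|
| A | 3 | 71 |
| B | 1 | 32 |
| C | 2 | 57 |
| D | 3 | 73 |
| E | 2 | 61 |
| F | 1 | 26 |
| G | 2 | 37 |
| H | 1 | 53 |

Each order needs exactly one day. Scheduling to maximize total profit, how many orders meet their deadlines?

3

Take jobs in profit order; each goes to the latest open slot no later than its deadline.
By profit: D(d3,73), A(d3,71), E(d2,61), C(d2,57), H(d1,53), G(d2,37), B(d1,32), F(d1,26)
D→slot 3; A→slot 2; E→slot 1; C skipped; H skipped; G skipped; B skipped; F skipped.
3 of 8 scheduled.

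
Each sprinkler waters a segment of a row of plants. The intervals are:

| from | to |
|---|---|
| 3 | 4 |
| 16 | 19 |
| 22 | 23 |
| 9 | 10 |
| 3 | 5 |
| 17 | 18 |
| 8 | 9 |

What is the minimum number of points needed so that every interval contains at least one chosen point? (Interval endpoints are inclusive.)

Sort by right endpoint; whenever an interval is uncovered, place a point at its right end.
Sorted: [3,4] [3,5] [8,9] [9,10] [17,18] [16,19] [22,23]
{[3,4],[3,5]} hit by 4; {[8,9],[9,10]} hit by 9; {[17,18],[16,19]} hit by 18; {[22,23]} hit by 23.
Points: 4, 9, 18, 23 (4 total).

4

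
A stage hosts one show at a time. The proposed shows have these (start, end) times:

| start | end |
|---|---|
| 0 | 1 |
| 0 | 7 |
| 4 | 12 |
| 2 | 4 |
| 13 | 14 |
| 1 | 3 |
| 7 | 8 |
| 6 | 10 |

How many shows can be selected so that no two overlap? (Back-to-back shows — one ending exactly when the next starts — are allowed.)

4

Sorted by end: (0,1)  (1,3)  (2,4)  (0,7)  (7,8)  (6,10)  (4,12)  (13,14)
take (0,1); take (1,3); skip (0,7); take (7,8); take (13,14).
Selected 4 shows.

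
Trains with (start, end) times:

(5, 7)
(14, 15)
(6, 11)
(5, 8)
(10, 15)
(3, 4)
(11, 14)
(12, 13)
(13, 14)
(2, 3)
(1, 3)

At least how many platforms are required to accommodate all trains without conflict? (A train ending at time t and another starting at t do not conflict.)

Count concurrent intervals with a sweep; the peak is the room count.
starts: [1, 2, 3, 5, 5, 6, 10, 11, 12, 13, 14]
ends:   [3, 3, 4, 7, 8, 11, 13, 14, 14, 15, 15]
s1→1 s2→2 e3→1 e3→0 s3→1 e4→0 s5→1 s5→2 s6→3  — peak 3.

3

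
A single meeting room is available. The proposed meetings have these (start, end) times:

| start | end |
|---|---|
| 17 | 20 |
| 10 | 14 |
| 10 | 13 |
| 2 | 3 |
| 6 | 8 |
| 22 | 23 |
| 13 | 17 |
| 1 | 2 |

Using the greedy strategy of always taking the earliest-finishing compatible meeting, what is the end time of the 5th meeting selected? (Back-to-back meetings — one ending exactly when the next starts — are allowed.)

17

By end time: (1,2), (2,3), (6,8), (10,13), (10,14), (13,17), (17,20), (22,23).
Pick (1,2); next start ≥ 2 → (2,3); next start ≥ 3 → (6,8); next start ≥ 8 → (10,13); next start ≥ 13 → (13,17); next start ≥ 17 → (17,20); next start ≥ 20 → (22,23).
Selected: (1,2) (2,3) (6,8) (10,13) (13,17) (17,20) (22,23)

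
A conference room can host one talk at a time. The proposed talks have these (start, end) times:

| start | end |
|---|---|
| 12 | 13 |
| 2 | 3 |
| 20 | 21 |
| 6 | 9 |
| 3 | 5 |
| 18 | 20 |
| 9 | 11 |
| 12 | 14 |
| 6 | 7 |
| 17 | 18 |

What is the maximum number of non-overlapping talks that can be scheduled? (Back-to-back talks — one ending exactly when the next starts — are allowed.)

Sorted by end: (2,3)  (3,5)  (6,7)  (6,9)  (9,11)  (12,13)  (12,14)  (17,18)  (18,20)  (20,21)
take (2,3); take (3,5); take (6,7); take (9,11); take (12,13); take (17,18); take (18,20); take (20,21).
Selected 8 talks.

8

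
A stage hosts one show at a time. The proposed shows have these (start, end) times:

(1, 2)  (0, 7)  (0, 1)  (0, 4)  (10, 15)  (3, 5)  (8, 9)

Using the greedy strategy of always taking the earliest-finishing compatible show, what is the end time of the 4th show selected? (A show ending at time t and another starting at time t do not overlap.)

9

Sorted by end: (0,1)  (1,2)  (0,4)  (3,5)  (0,7)  (8,9)  (10,15)
take (0,1); take (1,2); take (3,5); take (8,9); take (10,15).
Selected: (0,1) (1,2) (3,5) (8,9) (10,15)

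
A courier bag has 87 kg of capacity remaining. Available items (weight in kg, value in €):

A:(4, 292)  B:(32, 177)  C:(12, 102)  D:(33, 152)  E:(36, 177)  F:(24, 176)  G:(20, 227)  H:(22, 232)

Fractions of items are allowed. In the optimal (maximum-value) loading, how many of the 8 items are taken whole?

Ratios (sorted): A 73.00, G 11.35, H 10.55, C 8.50, F 7.33, B 5.53, E 4.92, D 4.61
take A (4 @ 292); take G (20 @ 227); take H (22 @ 232); take C (12 @ 102); take F (24 @ 176); take 5/32 of B → 27.66. Capacity used 87/87.
5 item(s) taken whole; one partial (take 5/32 of B).

5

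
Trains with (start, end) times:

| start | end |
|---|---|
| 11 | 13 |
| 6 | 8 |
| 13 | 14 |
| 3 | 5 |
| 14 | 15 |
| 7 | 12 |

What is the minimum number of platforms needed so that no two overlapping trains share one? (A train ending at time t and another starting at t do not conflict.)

Events (time:±→running): 3:+→1 5:-→0 6:+→1 7:+→2 … peak 2.

2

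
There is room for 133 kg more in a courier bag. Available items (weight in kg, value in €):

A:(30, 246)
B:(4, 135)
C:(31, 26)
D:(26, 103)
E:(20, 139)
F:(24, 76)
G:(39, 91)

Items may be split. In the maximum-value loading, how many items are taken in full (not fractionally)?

5

Ratios (sorted): B 33.75, A 8.20, E 6.95, D 3.96, F 3.17, G 2.33, C 0.84
take B (4 @ 135); take A (30 @ 246); take E (20 @ 139); take D (26 @ 103); take F (24 @ 76); take 29/39 of G → 67.67. Capacity used 133/133.
5 item(s) taken whole; one partial (take 29/39 of G).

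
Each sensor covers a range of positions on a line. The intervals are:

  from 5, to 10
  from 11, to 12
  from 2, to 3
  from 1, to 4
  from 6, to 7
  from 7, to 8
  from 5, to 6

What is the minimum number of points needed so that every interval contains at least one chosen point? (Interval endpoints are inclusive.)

Sort by right endpoint; whenever an interval is uncovered, place a point at its right end.
By right end: [2,3]  [1,4]  [5,6]  [6,7]  [7,8]  [5,10]  [11,12]
[2,3] uncovered → point at 3; [5,6] uncovered → point at 6; [7,8] uncovered → point at 8; [11,12] uncovered → point at 12.
Points: 3, 6, 8, 12 (4 total).

4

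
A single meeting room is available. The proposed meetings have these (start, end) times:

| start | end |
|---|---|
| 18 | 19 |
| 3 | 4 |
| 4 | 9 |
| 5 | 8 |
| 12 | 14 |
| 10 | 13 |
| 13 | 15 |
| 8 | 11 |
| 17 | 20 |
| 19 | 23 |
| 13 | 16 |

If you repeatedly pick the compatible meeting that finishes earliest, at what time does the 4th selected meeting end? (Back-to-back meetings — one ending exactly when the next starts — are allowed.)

14

Greedy by earliest finish: after sorting by end time, pick each interval compatible with the last pick.
By end time: (3,4), (5,8), (4,9), (8,11), (10,13), (12,14), (13,15), (13,16), (18,19), (17,20), (19,23).
Pick (3,4); next start ≥ 4 → (5,8); next start ≥ 8 → (8,11); next start ≥ 11 → (12,14); next start ≥ 14 → (18,19); next start ≥ 19 → (19,23).
Selected: (3,4) (5,8) (8,11) (12,14) (18,19) (19,23)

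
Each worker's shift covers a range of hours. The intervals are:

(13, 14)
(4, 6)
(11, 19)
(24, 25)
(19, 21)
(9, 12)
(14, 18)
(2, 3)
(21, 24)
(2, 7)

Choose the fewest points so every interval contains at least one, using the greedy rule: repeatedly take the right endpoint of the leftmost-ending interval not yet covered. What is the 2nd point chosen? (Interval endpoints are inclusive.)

Process intervals by earliest right end; each time one isn't hit yet, stab at its right endpoint.
By right end: [2,3]  [4,6]  [2,7]  [9,12]  [13,14]  [14,18]  [11,19]  [19,21]  [21,24]  [24,25]
[2,3] uncovered → point at 3; [4,6] uncovered → point at 6; [9,12] uncovered → point at 12; [13,14] uncovered → point at 14; [19,21] uncovered → point at 21; [24,25] uncovered → point at 25.
Points: 3, 6, 12, 14, 21, 25 (6 total).

6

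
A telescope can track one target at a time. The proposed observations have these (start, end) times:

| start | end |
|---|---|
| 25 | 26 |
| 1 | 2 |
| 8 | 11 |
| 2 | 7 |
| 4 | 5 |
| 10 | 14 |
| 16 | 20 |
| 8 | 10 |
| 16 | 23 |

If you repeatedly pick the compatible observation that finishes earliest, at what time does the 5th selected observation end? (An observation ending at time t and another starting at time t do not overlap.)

20

By end time: (1,2), (4,5), (2,7), (8,10), (8,11), (10,14), (16,20), (16,23), (25,26).
Pick (1,2); next start ≥ 2 → (4,5); next start ≥ 5 → (8,10); next start ≥ 10 → (10,14); next start ≥ 14 → (16,20); next start ≥ 20 → (25,26).
Selected: (1,2) (4,5) (8,10) (10,14) (16,20) (25,26)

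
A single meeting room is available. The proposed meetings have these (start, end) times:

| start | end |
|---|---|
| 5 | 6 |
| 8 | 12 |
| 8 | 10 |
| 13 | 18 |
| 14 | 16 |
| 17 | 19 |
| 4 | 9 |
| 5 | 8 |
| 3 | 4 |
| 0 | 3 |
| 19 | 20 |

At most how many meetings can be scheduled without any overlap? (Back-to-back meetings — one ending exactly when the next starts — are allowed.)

Sorted by end: (0,3)  (3,4)  (5,6)  (5,8)  (4,9)  (8,10)  (8,12)  (14,16)  (13,18)  (17,19)  (19,20)
take (0,3); take (3,4); take (5,6); take (8,10); take (14,16); take (17,19); take (19,20).
Selected 7 meetings.

7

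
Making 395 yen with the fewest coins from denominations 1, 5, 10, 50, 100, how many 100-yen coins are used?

3

Greedy: take as many of the largest coin as possible, then repeat with the remainder.
395 − 3×100→95 − 1×50→45 − 4×10→5 − 1×5→0
Count of 100: 3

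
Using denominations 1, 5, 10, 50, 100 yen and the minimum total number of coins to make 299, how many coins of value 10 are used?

299 = 2×100 + 1×50 + 4×10 + 1×5 + 4×1
Count of 10: 4

4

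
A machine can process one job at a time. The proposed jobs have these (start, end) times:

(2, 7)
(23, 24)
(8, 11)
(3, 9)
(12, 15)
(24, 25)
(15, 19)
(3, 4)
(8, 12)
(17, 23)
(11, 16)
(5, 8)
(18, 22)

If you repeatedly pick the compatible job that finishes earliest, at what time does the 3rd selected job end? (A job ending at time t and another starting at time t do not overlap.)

Sorted by end: (3,4)  (2,7)  (5,8)  (3,9)  (8,11)  (8,12)  (12,15)  (11,16)  (15,19)  (18,22)  (17,23)  (23,24)  (24,25)
take (3,4); take (5,8); take (8,11); skip (8,12); take (12,15); take (15,19); skip (17,23); take (23,24); take (24,25).
Selected: (3,4) (5,8) (8,11) (12,15) (15,19) (23,24) (24,25)

11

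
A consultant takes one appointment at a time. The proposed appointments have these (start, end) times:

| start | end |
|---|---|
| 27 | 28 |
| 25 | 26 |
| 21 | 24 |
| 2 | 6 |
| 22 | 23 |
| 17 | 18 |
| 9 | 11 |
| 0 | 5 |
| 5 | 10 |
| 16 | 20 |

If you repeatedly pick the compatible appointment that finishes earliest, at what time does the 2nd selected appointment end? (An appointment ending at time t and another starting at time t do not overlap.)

10

Sorted by end: (0,5)  (2,6)  (5,10)  (9,11)  (17,18)  (16,20)  (22,23)  (21,24)  (25,26)  (27,28)
take (0,5); skip (2,6); take (5,10); take (17,18); take (22,23); skip (21,24); take (25,26); take (27,28).
Selected: (0,5) (5,10) (17,18) (22,23) (25,26) (27,28)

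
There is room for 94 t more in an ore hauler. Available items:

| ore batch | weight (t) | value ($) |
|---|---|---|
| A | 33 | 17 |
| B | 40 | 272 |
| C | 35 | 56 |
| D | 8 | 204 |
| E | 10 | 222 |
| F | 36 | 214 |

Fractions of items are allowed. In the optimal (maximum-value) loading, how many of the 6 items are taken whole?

Sort by value per unit weight and fill in that order.
Order: D (204/8=25.50) > E (222/10=22.20) > B (272/40=6.80) > F (214/36=5.94) > C (56/35=1.60) > A (17/33=0.52)
Fill: take D (8 @ 204) → take E (10 @ 222) → take B (40 @ 272) → take F (36 @ 214); 94/94 used.
4 item(s) taken whole.

4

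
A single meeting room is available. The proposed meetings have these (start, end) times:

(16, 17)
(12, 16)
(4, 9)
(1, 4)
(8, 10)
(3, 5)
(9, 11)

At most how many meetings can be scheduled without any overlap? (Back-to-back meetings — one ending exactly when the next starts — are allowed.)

5

Order by finish time; keep every interval that doesn't clash with the previous kept one.
By end time: (1,4), (3,5), (4,9), (8,10), (9,11), (12,16), (16,17).
Pick (1,4); next start ≥ 4 → (4,9); next start ≥ 9 → (9,11); next start ≥ 11 → (12,16); next start ≥ 16 → (16,17).
Selected 5 meetings.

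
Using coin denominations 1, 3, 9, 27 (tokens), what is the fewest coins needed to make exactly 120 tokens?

Greedy: take as many of the largest coin as possible, then repeat with the remainder.
120 = 4×27 + 1×9 + 1×3
Total coins = 4 + 1 + 1 = 6

6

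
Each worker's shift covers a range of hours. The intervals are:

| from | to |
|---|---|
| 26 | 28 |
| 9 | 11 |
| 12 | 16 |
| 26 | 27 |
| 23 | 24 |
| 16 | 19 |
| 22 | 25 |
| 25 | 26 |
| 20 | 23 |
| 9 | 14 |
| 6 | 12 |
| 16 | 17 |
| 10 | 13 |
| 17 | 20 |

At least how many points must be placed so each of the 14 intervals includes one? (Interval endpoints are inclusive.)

Sort by right endpoint; whenever an interval is uncovered, place a point at its right end.
Sorted: [9,11] [6,12] [10,13] [9,14] [12,16] [16,17] [16,19] [17,20] [20,23] [23,24] [22,25] [25,26] [26,27] [26,28]
{[9,11],[6,12],[10,13],[9,14]} hit by 11; {[12,16],[16,17],[16,19]} hit by 16; {[17,20],[20,23]} hit by 20; {[23,24],[22,25]} hit by 24; {[25,26],[26,27],[26,28]} hit by 26.
Points: 11, 16, 20, 24, 26 (5 total).

5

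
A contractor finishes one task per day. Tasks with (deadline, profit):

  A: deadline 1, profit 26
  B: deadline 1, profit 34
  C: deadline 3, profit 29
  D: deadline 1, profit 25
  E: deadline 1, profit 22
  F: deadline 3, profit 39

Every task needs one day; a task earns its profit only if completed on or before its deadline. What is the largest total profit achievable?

Sort by profit descending; place each in the latest free slot ≤ its deadline.
Profit order: F=39 B=34 C=29 A=26 D=25 E=22
Assign: F→slot 3, B→slot 1, C→slot 2, A skipped, D skipped, E skipped.
Slots: [1:B] [2:C] [3:F]
Profit = 34 + 29 + 39 = 102

102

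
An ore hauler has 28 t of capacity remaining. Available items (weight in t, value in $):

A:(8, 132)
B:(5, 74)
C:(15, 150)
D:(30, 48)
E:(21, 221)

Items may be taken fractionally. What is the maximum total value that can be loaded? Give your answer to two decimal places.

Sort by value per unit weight and fill in that order.
Ratios (sorted): A 16.50, B 14.80, E 10.52, C 10.00, D 1.60
take A (8 @ 132); take B (5 @ 74); take 15/21 of E → 157.86. Capacity used 28/28.
Total value = 363.86

363.86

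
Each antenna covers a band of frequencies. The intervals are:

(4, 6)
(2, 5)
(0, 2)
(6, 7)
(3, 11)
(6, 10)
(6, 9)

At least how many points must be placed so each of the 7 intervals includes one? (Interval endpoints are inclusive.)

Process intervals by earliest right end; each time one isn't hit yet, stab at its right endpoint.
By right end: [0,2]  [2,5]  [4,6]  [6,7]  [6,9]  [6,10]  [3,11]
[0,2] uncovered → point at 2; [4,6] uncovered → point at 6.
Points: 2, 6 (2 total).

2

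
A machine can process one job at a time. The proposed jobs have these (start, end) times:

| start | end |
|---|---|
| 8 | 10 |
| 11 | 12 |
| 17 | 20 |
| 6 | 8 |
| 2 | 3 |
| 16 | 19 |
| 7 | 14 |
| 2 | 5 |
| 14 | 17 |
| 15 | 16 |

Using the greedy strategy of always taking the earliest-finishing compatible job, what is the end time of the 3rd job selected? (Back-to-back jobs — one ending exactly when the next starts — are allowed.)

Sort by end time and greedily take each interval whose start is ≥ the last chosen end.
By end time: (2,3), (2,5), (6,8), (8,10), (11,12), (7,14), (15,16), (14,17), (16,19), (17,20).
Pick (2,3); next start ≥ 3 → (6,8); next start ≥ 8 → (8,10); next start ≥ 10 → (11,12); next start ≥ 12 → (15,16); next start ≥ 16 → (16,19).
Selected: (2,3) (6,8) (8,10) (11,12) (15,16) (16,19)

10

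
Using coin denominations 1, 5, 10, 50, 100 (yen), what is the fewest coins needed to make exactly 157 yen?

Greedy: take as many of the largest coin as possible, then repeat with the remainder.
157 = 1×100 + 1×50 + 1×5 + 2×1
Total coins = 1 + 1 + 1 + 2 = 5

5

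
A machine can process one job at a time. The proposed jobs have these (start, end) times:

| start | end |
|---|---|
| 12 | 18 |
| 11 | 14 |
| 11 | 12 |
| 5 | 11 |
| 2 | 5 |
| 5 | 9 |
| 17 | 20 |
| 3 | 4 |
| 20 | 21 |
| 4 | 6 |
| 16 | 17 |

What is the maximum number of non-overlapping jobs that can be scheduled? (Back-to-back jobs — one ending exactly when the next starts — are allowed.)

Sorted by end: (3,4)  (2,5)  (4,6)  (5,9)  (5,11)  (11,12)  (11,14)  (16,17)  (12,18)  (17,20)  (20,21)
take (3,4); skip (2,5); take (4,6); skip (5,9); take (11,12); skip (11,14); take (16,17); skip (12,18); take (17,20); take (20,21).
Selected 6 jobs.

6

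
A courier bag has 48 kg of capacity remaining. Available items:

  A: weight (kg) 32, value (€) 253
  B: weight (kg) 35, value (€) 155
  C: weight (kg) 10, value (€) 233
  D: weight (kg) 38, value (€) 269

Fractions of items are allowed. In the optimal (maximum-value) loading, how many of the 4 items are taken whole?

Ratios (sorted): C 23.30, A 7.91, D 7.08, B 4.43
take C (10 @ 233); take A (32 @ 253); take 6/38 of D → 42.47. Capacity used 48/48.
2 item(s) taken whole; one partial (take 6/38 of D).

2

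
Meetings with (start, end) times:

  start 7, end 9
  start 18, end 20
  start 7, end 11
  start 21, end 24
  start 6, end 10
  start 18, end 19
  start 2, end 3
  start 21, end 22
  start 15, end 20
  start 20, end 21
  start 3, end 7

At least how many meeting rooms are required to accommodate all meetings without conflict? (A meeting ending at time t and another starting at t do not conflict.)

3

starts: [2, 3, 6, 7, 7, 15, 18, 18, 20, 21, 21]
ends:   [3, 7, 9, 10, 11, 19, 20, 20, 21, 22, 24]
s2→1 e3→0 s3→1 s6→2 e7→1 s7→2 s7→3  — peak 3.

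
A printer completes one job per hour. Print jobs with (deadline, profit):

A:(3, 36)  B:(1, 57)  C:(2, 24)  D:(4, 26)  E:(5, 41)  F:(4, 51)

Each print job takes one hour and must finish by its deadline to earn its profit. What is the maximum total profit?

211

Sort by profit descending; place each in the latest free slot ≤ its deadline.
By profit: B(d1,57), F(d4,51), E(d5,41), A(d3,36), D(d4,26), C(d2,24)
B→slot 1; F→slot 4; E→slot 5; A→slot 3; D→slot 2; C skipped.
Profit = 57 + 26 + 36 + 51 + 41 = 211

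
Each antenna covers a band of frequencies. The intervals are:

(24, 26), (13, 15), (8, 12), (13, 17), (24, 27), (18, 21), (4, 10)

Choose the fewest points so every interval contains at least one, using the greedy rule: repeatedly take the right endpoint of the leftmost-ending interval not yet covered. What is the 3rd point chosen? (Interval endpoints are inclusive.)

21

Process intervals by earliest right end; each time one isn't hit yet, stab at its right endpoint.
By right end: [4,10]  [8,12]  [13,15]  [13,17]  [18,21]  [24,26]  [24,27]
[4,10] uncovered → point at 10; [13,15] uncovered → point at 15; [18,21] uncovered → point at 21; [24,26] uncovered → point at 26.
Points: 10, 15, 21, 26 (4 total).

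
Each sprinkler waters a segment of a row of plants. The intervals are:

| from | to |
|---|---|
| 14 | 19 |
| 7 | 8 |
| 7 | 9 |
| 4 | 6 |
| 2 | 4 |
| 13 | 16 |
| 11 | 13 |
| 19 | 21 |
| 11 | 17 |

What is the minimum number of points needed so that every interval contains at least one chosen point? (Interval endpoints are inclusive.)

4

Sort by right endpoint; whenever an interval is uncovered, place a point at its right end.
Sorted: [2,4] [4,6] [7,8] [7,9] [11,13] [13,16] [11,17] [14,19] [19,21]
{[2,4],[4,6]} hit by 4; {[7,8],[7,9]} hit by 8; {[11,13],[13,16],[11,17]} hit by 13; {[14,19],[19,21]} hit by 19.
Points: 4, 8, 13, 19 (4 total).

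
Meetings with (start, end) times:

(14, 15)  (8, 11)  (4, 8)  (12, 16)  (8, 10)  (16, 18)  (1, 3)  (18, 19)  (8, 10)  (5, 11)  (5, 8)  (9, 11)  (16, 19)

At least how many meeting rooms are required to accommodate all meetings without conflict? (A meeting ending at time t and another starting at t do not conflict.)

Count concurrent intervals with a sweep; the peak is the room count.
Events (time:±→running): 1:+→1 3:-→0 4:+→1 5:+→2 5:+→3 8:-→2 8:-→1 8:+→2 8:+→3 8:+→4 9:+→5 … peak 5.

5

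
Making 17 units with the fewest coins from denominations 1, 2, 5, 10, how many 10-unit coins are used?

17 = 1×10 + 1×5 + 1×2
Count of 10: 1

1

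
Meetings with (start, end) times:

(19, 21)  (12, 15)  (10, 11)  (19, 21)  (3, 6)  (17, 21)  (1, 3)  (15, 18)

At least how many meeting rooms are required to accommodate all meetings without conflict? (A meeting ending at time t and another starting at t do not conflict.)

Count concurrent intervals with a sweep; the peak is the room count.
Events (time:±→running): 1:+→1 3:-→0 3:+→1 6:-→0 10:+→1 11:-→0 12:+→1 15:-→0 15:+→1 17:+→2 18:-→1 19:+→2 19:+→3 … peak 3.

3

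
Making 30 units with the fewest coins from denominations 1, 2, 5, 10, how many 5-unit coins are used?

30 = 3×10
Count of 5: 0

0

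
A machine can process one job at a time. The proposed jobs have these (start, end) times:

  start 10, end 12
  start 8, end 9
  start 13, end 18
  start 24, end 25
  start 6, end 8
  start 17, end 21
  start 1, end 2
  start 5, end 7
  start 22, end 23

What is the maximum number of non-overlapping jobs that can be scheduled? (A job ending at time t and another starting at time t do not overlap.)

7

By end time: (1,2), (5,7), (6,8), (8,9), (10,12), (13,18), (17,21), (22,23), (24,25).
Pick (1,2); next start ≥ 2 → (5,7); next start ≥ 7 → (8,9); next start ≥ 9 → (10,12); next start ≥ 12 → (13,18); next start ≥ 18 → (22,23); next start ≥ 23 → (24,25).
Selected 7 jobs.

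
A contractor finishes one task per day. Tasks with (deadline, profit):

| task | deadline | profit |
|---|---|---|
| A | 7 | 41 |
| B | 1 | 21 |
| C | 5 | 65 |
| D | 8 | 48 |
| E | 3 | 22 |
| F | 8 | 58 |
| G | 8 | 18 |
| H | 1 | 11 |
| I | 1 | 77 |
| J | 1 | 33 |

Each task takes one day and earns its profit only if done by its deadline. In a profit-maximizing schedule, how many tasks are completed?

By profit: I(d1,77), C(d5,65), F(d8,58), D(d8,48), A(d7,41), J(d1,33), E(d3,22), B(d1,21), G(d8,18), H(d1,11)
I→slot 1; C→slot 5; F→slot 8; D→slot 7; A→slot 6; J skipped; E→slot 3; B skipped; G→slot 4; H skipped.
7 of 10 scheduled.

7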